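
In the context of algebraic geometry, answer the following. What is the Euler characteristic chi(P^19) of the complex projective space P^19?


The complex projective space P^19 has one cell in each even real dimension 0, 2, ..., 38.
The cohomology groups are H^{2k}(P^19) = Z for k = 0,...,19, and 0 otherwise.
Euler characteristic = sum of Betti numbers = 1 per even-dimensional cohomology group.
chi(P^19) = 19 + 1 = 20

20


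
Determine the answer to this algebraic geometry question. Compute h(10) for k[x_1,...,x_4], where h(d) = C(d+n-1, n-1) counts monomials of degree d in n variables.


The Hilbert function for the polynomial ring in 4 variables is:
h(d) = C(d+n-1, n-1)
h(10) = C(10+4-1, 4-1) = C(13, 3)
= 13! / (3! * 10!)
= 286

286


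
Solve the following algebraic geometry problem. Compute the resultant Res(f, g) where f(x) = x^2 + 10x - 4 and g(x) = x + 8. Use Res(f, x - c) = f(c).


For Res(f, x - c), we evaluate f at x = c.
f(-8) = (-8)^2 + 10*(-8) - 4
= 64 - 80 - 4
= -16 - 4 = -20
Res(f, g) = -20

-20


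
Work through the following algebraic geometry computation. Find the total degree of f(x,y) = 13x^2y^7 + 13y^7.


Examine each term for its total degree (sum of exponents).
  Term '13x^2y^7' has total degree 2+7 = 9.
  Term '13y^7' has total degree 0+7 = 7.
The maximum total degree among all terms is 9.

9


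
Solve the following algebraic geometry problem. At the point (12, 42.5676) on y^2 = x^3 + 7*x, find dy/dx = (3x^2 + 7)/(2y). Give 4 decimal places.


Using implicit differentiation of y^2 = x^3 + 7*x:
2y * dy/dx = 3x^2 + 7
dy/dx = (3x^2 + 7)/(2y)
Numerator: 3*12^2 + 7 = 439
Denominator: 2*42.5676 = 85.1352
dy/dx = 439/85.1352 = 5.1565

5.1565


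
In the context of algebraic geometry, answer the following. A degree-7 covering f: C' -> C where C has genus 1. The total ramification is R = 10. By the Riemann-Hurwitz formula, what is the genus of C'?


Riemann-Hurwitz formula: 2g' - 2 = d(2g - 2) + R
Given: d = 7, g = 1, R = 10
2g' - 2 = 7*(2*1 - 2) + 10
2g' - 2 = 7*0 + 10
2g' - 2 = 0 + 10 = 10
2g' = 12
g' = 6

6


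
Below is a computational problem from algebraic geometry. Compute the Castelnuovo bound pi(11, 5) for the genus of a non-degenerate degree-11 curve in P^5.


Castelnuovo's bound: write d - 1 = m(r-1) + epsilon with 0 <= epsilon < r-1.
d - 1 = 11 - 1 = 10
r - 1 = 5 - 1 = 4
10 = 2*4 + 2, so m = 2, epsilon = 2
pi(d, r) = m(m-1)(r-1)/2 + m*epsilon
= 2*1*4/2 + 2*2
= 8/2 + 4
= 4 + 4 = 8

8


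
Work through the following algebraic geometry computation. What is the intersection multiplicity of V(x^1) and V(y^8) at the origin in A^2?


The intersection multiplicity of V(x^a) and V(y^b) at the origin is:
I(O; V(x^1), V(y^8)) = dim_k(k[x,y]/(x^1, y^8))
A basis for k[x,y]/(x^1, y^8) is the set of monomials x^i * y^j
where 0 <= i < 1 and 0 <= j < 8.
The number of such monomials is 1 * 8 = 8

8


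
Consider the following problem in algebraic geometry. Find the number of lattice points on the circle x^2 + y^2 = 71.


Systematically check integer values of x where x^2 <= 71.
For each valid x, check if 71 - x^2 is a perfect square.
Total integer solutions found: 0

0


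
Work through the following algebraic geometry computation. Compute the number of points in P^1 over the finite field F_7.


P^1(F_7) has (q^(n+1) - 1)/(q - 1) points.
= 7^1 + 7^0
= 7 + 1
= 8

8


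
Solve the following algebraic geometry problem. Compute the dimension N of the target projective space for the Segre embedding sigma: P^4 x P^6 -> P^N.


The Segre embedding maps P^m x P^n into P^N via
all products of coordinates from each factor.
N = (m+1)(n+1) - 1
N = (4+1)(6+1) - 1
N = 5*7 - 1
N = 35 - 1 = 34

34


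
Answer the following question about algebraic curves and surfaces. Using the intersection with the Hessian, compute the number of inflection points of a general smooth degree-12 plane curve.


For a general smooth plane curve C of degree d, the inflection points are
the intersection of C with its Hessian curve, which has degree 3(d-2).
By Bezout, the total intersection number is d * 3(d-2) = 12 * 30 = 360.
For a general curve every flex is ordinary, so each contributes
multiplicity 1 to C·Hess(C), and the number of distinct inflection
points is 3d(d-2).
Inflection points = 3*12*(12-2) = 3*12*10 = 360

360


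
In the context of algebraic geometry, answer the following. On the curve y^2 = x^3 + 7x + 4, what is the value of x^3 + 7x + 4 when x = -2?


Compute x^3 + 7x + 4 at x = -2:
x^3 = (-2)^3 = -8
7*x = 7*(-2) = -14
Sum: -8 - 14 + 4 = -18

-18


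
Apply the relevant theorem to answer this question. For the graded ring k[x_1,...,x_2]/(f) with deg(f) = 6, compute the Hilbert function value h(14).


For R = k[x_1,...,x_n]/(f) with f homogeneous of degree e:
The Hilbert series is (1 - t^e)/(1 - t)^n.
So h(d) = C(d+n-1, n-1) - C(d-e+n-1, n-1) for d >= e.
With n=2, e=6, d=14:
C(14+2-1, 2-1) = C(15, 1) = 15
C(14-6+2-1, 2-1) = C(9, 1) = 9
h(14) = 15 - 9 = 6

6


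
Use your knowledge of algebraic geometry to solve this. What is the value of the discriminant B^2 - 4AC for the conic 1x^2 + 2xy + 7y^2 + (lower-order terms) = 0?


The discriminant of a conic Ax^2 + Bxy + Cy^2 + ... = 0 is B^2 - 4AC.
B^2 = 2^2 = 4
4AC = 4*1*7 = 28
Discriminant = 4 - 28 = -24

-24


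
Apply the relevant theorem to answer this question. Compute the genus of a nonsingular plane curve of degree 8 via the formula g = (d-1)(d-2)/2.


Using the genus formula for smooth plane curves:
g = (d-1)(d-2)/2
g = (8-1)(8-2)/2
g = 7*6/2
g = 42/2 = 21

21


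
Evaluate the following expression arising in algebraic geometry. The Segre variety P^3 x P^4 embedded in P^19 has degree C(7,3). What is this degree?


The degree of the Segre variety P^3 x P^4 is C(m+n, m).
= C(7, 3)
= 35

35


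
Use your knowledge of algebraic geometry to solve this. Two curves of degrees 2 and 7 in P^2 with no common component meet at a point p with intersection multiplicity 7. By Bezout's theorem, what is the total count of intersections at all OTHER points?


By Bezout's theorem, the total intersection number is d1 * d2.
Total = 2 * 7 = 14
Intersection multiplicity at p = 7
Remaining intersections = 14 - 7 = 7

7


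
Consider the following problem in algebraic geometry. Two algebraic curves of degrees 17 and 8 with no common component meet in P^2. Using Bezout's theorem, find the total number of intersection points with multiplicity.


Bezout's theorem states the intersection count equals the product of degrees.
Intersection count = 17 * 8 = 136

136


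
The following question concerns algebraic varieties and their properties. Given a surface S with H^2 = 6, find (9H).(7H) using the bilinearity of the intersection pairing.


Using bilinearity of the intersection pairing on a surface S:
(aH).(bH) = ab * (H.H)
We have H^2 = 6.
D.E = (9H).(7H) = 9*7*6
= 63*6
= 378

378


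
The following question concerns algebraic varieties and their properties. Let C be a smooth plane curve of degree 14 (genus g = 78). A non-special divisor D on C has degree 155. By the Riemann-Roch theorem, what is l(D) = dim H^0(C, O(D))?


First, compute the genus of a smooth plane curve of degree 14:
g = (d-1)(d-2)/2 = (14-1)(14-2)/2 = 78
For a non-special divisor D (i.e., h^1(D) = 0), Riemann-Roch gives:
l(D) = deg(D) - g + 1
Since deg(D) = 155 >= 2g - 1 = 155, D is non-special.
l(D) = 155 - 78 + 1 = 78

78


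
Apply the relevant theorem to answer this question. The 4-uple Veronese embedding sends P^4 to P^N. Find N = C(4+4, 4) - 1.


The Veronese embedding v_d: P^n -> P^N maps each point to all
degree-d monomials in n+1 homogeneous coordinates.
N = C(n+d, d) - 1
N = C(4+4, 4) - 1
N = C(8, 4) - 1
C(8, 4) = 70
N = 70 - 1 = 69

69


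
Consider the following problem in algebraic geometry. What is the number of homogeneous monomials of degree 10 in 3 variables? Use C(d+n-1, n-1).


The number of degree-10 monomials in 3 variables is C(d+n-1, n-1).
= C(10+3-1, 3-1) = C(12, 2)
= 66

66


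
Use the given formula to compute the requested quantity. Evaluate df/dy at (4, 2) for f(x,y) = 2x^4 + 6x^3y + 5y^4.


df/dy = 6*x^3 + 4*5*y^3
At (4,2): 6*4^3 + 4*5*2^3
= 384 + 160
= 544

544


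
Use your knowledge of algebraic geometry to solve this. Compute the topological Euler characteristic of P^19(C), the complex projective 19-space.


The complex projective space P^19 has one cell in each even real dimension 0, 2, ..., 38.
The cohomology groups are H^{2k}(P^19) = Z for k = 0,...,19, and 0 otherwise.
Euler characteristic = sum of Betti numbers = 1 per even-dimensional cohomology group.
chi(P^19) = 19 + 1 = 20

20


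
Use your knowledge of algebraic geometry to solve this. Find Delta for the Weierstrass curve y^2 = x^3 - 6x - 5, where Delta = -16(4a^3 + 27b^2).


Compute each component:
4a^3 = 4*(-6)^3 = 4*(-216) = -864
27b^2 = 27*(-5)^2 = 27*25 = 675
4a^3 + 27b^2 = -864 + 675 = -189
Delta = -16*(-189) = 3024

3024


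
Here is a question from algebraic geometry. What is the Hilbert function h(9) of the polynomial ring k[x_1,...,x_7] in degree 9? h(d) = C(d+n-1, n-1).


The Hilbert function for the polynomial ring in 7 variables is:
h(d) = C(d+n-1, n-1)
h(9) = C(9+7-1, 7-1) = C(15, 6)
= 15! / (6! * 9!)
= 5005

5005


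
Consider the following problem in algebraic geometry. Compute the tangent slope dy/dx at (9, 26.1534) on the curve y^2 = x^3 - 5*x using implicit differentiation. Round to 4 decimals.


Using implicit differentiation of y^2 = x^3 - 5*x:
2y * dy/dx = 3x^2 - 5
dy/dx = (3x^2 - 5)/(2y)
Numerator: 3*9^2 - 5 = 238
Denominator: 2*26.1534 = 52.3068
dy/dx = 238/52.3068 = 4.5501

4.5501


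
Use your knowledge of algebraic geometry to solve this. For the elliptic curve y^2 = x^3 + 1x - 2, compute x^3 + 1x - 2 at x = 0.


Compute x^3 + 1x - 2 at x = 0:
x^3 = 0^3 = 0
1*x = 1*0 = 0
Sum: 0 + 0 - 2 = -2

-2


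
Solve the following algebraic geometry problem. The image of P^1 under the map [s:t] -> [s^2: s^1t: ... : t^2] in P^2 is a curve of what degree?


The rational normal curve in P^2 is the image of P^1 under the 2-uple Veronese.
A general hyperplane in P^2 pulls back to a degree-2 form on P^1, which has 2 zeros,
so the curve meets a general hyperplane in 2 points. Degree = 2.

2


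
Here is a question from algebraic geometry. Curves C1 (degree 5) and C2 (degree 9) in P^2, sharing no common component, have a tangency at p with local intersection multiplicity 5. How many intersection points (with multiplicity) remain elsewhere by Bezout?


By Bezout's theorem, the total intersection number is d1 * d2.
Total = 5 * 9 = 45
Intersection multiplicity at p = 5
Remaining intersections = 45 - 5 = 40

40


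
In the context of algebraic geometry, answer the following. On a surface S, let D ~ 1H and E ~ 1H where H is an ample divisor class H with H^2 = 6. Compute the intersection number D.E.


Using bilinearity of the intersection pairing on a surface S:
(aH).(bH) = ab * (H.H)
We have H^2 = 6.
D.E = (1H).(1H) = 1*1*6
= 1*6
= 6

6


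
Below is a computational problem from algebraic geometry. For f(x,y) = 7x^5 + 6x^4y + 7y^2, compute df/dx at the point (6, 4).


df/dx = 5*7*x^4 + 4*6*x^3*y
At (6,4): 5*7*6^4 + 4*6*6^3*4
= 45360 + 20736
= 66096

66096


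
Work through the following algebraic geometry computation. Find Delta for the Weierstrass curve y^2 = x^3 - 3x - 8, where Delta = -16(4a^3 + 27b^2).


Compute each component:
4a^3 = 4*(-3)^3 = 4*(-27) = -108
27b^2 = 27*(-8)^2 = 27*64 = 1728
4a^3 + 27b^2 = -108 + 1728 = 1620
Delta = -16*1620 = -25920

-25920


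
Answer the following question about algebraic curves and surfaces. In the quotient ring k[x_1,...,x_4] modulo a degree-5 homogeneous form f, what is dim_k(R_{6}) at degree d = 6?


For R = k[x_1,...,x_n]/(f) with f homogeneous of degree e:
The Hilbert series is (1 - t^e)/(1 - t)^n.
So h(d) = C(d+n-1, n-1) - C(d-e+n-1, n-1) for d >= e.
With n=4, e=5, d=6:
C(6+4-1, 4-1) = C(9, 3) = 84
C(6-5+4-1, 4-1) = C(4, 3) = 4
h(6) = 84 - 4 = 80

80


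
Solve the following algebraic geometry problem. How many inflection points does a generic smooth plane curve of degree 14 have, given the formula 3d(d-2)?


For a general smooth plane curve C of degree d, the inflection points are
the intersection of C with its Hessian curve, which has degree 3(d-2).
By Bezout, the total intersection number is d * 3(d-2) = 14 * 36 = 504.
For a general curve every flex is ordinary, so each contributes
multiplicity 1 to C·Hess(C), and the number of distinct inflection
points is 3d(d-2).
Inflection points = 3*14*(14-2) = 3*14*12 = 504

504


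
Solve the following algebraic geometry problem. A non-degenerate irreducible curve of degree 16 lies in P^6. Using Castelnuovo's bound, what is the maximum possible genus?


Castelnuovo's bound: write d - 1 = m(r-1) + epsilon with 0 <= epsilon < r-1.
d - 1 = 16 - 1 = 15
r - 1 = 6 - 1 = 5
15 = 3*5 + 0, so m = 3, epsilon = 0
pi(d, r) = m(m-1)(r-1)/2 + m*epsilon
= 3*2*5/2 + 3*0
= 30/2 + 0
= 15 + 0 = 15

15


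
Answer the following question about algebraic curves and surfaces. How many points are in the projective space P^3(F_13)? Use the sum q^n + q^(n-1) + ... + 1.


P^3(F_13) has (q^(n+1) - 1)/(q - 1) points.
= 13^3 + 13^2 + 13^1 + 13^0
= 2197 + 169 + 13 + 1
= 2380

2380


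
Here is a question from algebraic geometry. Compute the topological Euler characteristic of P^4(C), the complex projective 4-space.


The complex projective space P^4 has one cell in each even real dimension 0, 2, ..., 8.
The cohomology groups are H^{2k}(P^4) = Z for k = 0,...,4, and 0 otherwise.
Euler characteristic = sum of Betti numbers = 1 per even-dimensional cohomology group.
chi(P^4) = 4 + 1 = 5

5


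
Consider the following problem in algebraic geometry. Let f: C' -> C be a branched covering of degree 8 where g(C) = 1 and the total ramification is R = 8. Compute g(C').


Riemann-Hurwitz formula: 2g' - 2 = d(2g - 2) + R
Given: d = 8, g = 1, R = 8
2g' - 2 = 8*(2*1 - 2) + 8
2g' - 2 = 8*0 + 8
2g' - 2 = 0 + 8 = 8
2g' = 10
g' = 5

5


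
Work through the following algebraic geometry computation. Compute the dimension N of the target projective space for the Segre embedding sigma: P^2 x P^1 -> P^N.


The Segre embedding maps P^m x P^n into P^N via
all products of coordinates from each factor.
N = (m+1)(n+1) - 1
N = (2+1)(1+1) - 1
N = 3*2 - 1
N = 6 - 1 = 5

5


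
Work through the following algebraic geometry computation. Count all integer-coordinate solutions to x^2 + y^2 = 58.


Systematically check integer values of x where x^2 <= 58.
For each valid x, check if 58 - x^2 is a perfect square.
x=3: 58 - 9 = 49, sqrt = 7 (valid)
x=7: 58 - 49 = 9, sqrt = 3 (valid)
Total integer solutions found: 8

8


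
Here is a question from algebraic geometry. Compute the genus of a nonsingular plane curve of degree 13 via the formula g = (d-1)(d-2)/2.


Using the genus formula for smooth plane curves:
g = (d-1)(d-2)/2
g = (13-1)(13-2)/2
g = 12*11/2
g = 132/2 = 66

66


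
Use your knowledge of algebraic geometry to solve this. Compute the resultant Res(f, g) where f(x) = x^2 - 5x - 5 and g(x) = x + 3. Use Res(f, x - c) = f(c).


For Res(f, x - c), we evaluate f at x = c.
f(-3) = (-3)^2 - 5*(-3) - 5
= 9 + 15 - 5
= 24 - 5 = 19
Res(f, g) = 19

19


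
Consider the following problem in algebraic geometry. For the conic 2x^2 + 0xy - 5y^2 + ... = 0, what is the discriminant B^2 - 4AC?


The discriminant of a conic Ax^2 + Bxy + Cy^2 + ... = 0 is B^2 - 4AC.
B^2 = 0^2 = 0
4AC = 4*2*(-5) = -40
Discriminant = 0 + 40 = 40

40


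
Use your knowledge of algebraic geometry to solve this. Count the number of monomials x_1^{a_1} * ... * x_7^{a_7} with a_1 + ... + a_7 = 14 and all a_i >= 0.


The number of degree-14 monomials in 7 variables is C(d+n-1, n-1).
= C(14+7-1, 7-1) = C(20, 6)
= 38760

38760


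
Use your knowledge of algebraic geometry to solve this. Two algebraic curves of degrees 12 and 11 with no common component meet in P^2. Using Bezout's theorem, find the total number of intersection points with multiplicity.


Bezout's theorem states the intersection count equals the product of degrees.
Intersection count = 12 * 11 = 132

132


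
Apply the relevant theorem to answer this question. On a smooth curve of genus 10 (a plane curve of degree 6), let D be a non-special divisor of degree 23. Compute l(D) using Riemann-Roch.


First, compute the genus of a smooth plane curve of degree 6:
g = (d-1)(d-2)/2 = (6-1)(6-2)/2 = 10
For a non-special divisor D (i.e., h^1(D) = 0), Riemann-Roch gives:
l(D) = deg(D) - g + 1
Since deg(D) = 23 >= 2g - 1 = 19, D is non-special.
l(D) = 23 - 10 + 1 = 14

14


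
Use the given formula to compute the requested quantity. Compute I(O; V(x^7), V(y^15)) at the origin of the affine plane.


The intersection multiplicity of V(x^a) and V(y^b) at the origin is:
I(O; V(x^7), V(y^15)) = dim_k(k[x,y]/(x^7, y^15))
A basis for k[x,y]/(x^7, y^15) is the set of monomials x^i * y^j
where 0 <= i < 7 and 0 <= j < 15.
The number of such monomials is 7 * 15 = 105

105


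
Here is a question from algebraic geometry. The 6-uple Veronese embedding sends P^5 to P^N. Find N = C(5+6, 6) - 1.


The Veronese embedding v_d: P^n -> P^N maps each point to all
degree-d monomials in n+1 homogeneous coordinates.
N = C(n+d, d) - 1
N = C(5+6, 6) - 1
N = C(11, 6) - 1
C(11, 6) = 462
N = 462 - 1 = 461

461


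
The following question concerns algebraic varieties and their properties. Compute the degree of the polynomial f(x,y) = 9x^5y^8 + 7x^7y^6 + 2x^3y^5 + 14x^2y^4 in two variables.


Examine each term for its total degree (sum of exponents).
  Term '9x^5y^8' has total degree 5+8 = 13.
  Term '7x^7y^6' has total degree 7+6 = 13.
  Term '2x^3y^5' has total degree 3+5 = 8.
  Term '14x^2y^4' has total degree 2+4 = 6.
The maximum total degree among all terms is 13.

13


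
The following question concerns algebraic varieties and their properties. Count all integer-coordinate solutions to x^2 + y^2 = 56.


Systematically check integer values of x where x^2 <= 56.
For each valid x, check if 56 - x^2 is a perfect square.
Total integer solutions found: 0

0


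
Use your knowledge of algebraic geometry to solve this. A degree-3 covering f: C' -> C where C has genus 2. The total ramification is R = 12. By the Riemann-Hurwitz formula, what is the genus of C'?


Riemann-Hurwitz formula: 2g' - 2 = d(2g - 2) + R
Given: d = 3, g = 2, R = 12
2g' - 2 = 3*(2*2 - 2) + 12
2g' - 2 = 3*2 + 12
2g' - 2 = 6 + 12 = 18
2g' = 20
g' = 10

10


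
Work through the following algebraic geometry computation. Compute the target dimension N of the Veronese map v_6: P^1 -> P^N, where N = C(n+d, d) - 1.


The Veronese embedding v_d: P^n -> P^N maps each point to all
degree-d monomials in n+1 homogeneous coordinates.
N = C(n+d, d) - 1
N = C(1+6, 6) - 1
N = C(7, 6) - 1
C(7, 6) = 7
N = 7 - 1 = 6

6


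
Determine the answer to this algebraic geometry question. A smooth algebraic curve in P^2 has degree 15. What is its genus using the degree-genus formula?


Using the genus formula for smooth plane curves:
g = (d-1)(d-2)/2
g = (15-1)(15-2)/2
g = 14*13/2
g = 182/2 = 91

91


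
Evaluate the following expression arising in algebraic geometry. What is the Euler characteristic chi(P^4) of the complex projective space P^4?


The complex projective space P^4 has one cell in each even real dimension 0, 2, ..., 8.
The cohomology groups are H^{2k}(P^4) = Z for k = 0,...,4, and 0 otherwise.
Euler characteristic = sum of Betti numbers = 1 per even-dimensional cohomology group.
chi(P^4) = 4 + 1 = 5

5


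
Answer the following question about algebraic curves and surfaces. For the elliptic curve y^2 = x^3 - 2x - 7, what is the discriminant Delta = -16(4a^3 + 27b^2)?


Compute each component:
4a^3 = 4*(-2)^3 = 4*(-8) = -32
27b^2 = 27*(-7)^2 = 27*49 = 1323
4a^3 + 27b^2 = -32 + 1323 = 1291
Delta = -16*1291 = -20656

-20656


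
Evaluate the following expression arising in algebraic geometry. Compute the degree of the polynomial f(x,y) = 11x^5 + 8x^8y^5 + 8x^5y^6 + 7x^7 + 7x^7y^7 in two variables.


Examine each term for its total degree (sum of exponents).
  Term '11x^5' has total degree 5+0 = 5.
  Term '8x^8y^5' has total degree 8+5 = 13.
  Term '8x^5y^6' has total degree 5+6 = 11.
  Term '7x^7' has total degree 7+0 = 7.
  Term '7x^7y^7' has total degree 7+7 = 14.
The maximum total degree among all terms is 14.

14


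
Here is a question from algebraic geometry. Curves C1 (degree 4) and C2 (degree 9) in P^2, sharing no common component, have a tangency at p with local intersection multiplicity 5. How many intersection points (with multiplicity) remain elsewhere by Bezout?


By Bezout's theorem, the total intersection number is d1 * d2.
Total = 4 * 9 = 36
Intersection multiplicity at p = 5
Remaining intersections = 36 - 5 = 31

31


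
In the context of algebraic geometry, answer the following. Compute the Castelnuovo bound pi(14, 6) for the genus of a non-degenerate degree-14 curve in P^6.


Castelnuovo's bound: write d - 1 = m(r-1) + epsilon with 0 <= epsilon < r-1.
d - 1 = 14 - 1 = 13
r - 1 = 6 - 1 = 5
13 = 2*5 + 3, so m = 2, epsilon = 3
pi(d, r) = m(m-1)(r-1)/2 + m*epsilon
= 2*1*5/2 + 2*3
= 10/2 + 6
= 5 + 6 = 11

11


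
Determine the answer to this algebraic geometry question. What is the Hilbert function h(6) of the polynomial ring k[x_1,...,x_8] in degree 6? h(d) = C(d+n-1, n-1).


The Hilbert function for the polynomial ring in 8 variables is:
h(d) = C(d+n-1, n-1)
h(6) = C(6+8-1, 8-1) = C(13, 7)
= 13! / (7! * 6!)
= 1716

1716


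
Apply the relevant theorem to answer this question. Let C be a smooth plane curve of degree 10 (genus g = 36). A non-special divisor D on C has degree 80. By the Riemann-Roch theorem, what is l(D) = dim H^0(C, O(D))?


First, compute the genus of a smooth plane curve of degree 10:
g = (d-1)(d-2)/2 = (10-1)(10-2)/2 = 36
For a non-special divisor D (i.e., h^1(D) = 0), Riemann-Roch gives:
l(D) = deg(D) - g + 1
Since deg(D) = 80 >= 2g - 1 = 71, D is non-special.
l(D) = 80 - 36 + 1 = 45

45


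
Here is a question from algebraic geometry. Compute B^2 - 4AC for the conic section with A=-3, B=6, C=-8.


The discriminant of a conic Ax^2 + Bxy + Cy^2 + ... = 0 is B^2 - 4AC.
B^2 = 6^2 = 36
4AC = 4*(-3)*(-8) = 96
Discriminant = 36 - 96 = -60

-60


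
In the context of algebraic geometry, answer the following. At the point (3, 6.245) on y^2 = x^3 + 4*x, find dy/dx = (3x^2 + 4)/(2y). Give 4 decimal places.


Using implicit differentiation of y^2 = x^3 + 4*x:
2y * dy/dx = 3x^2 + 4
dy/dx = (3x^2 + 4)/(2y)
Numerator: 3*3^2 + 4 = 31
Denominator: 2*6.245 = 12.49
dy/dx = 31/12.49 = 2.4820

2.4820


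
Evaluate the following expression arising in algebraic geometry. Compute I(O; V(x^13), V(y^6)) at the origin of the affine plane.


The intersection multiplicity of V(x^a) and V(y^b) at the origin is:
I(O; V(x^13), V(y^6)) = dim_k(k[x,y]/(x^13, y^6))
A basis for k[x,y]/(x^13, y^6) is the set of monomials x^i * y^j
where 0 <= i < 13 and 0 <= j < 6.
The number of such monomials is 13 * 6 = 78

78


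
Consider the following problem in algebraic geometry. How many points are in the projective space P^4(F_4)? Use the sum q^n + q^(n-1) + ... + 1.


P^4(F_4) has (q^(n+1) - 1)/(q - 1) points.
= 4^4 + 4^3 + 4^2 + 4^1 + 4^0
= 256 + 64 + 16 + 4 + 1
= 341

341


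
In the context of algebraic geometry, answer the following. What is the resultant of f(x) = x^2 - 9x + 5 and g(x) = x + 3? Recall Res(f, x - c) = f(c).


For Res(f, x - c), we evaluate f at x = c.
f(-3) = (-3)^2 - 9*(-3) + 5
= 9 + 27 + 5
= 36 + 5 = 41
Res(f, g) = 41

41


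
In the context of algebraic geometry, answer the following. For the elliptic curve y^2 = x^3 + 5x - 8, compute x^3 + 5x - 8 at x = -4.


Compute x^3 + 5x - 8 at x = -4:
x^3 = (-4)^3 = -64
5*x = 5*(-4) = -20
Sum: -64 - 20 - 8 = -92

-92


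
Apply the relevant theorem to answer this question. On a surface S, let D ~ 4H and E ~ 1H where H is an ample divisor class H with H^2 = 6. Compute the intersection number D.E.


Using bilinearity of the intersection pairing on a surface S:
(aH).(bH) = ab * (H.H)
We have H^2 = 6.
D.E = (4H).(1H) = 4*1*6
= 4*6
= 24

24


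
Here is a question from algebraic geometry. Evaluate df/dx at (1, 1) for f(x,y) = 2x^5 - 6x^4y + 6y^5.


df/dx = 5*2*x^4 + 4*(-6)*x^3*y
At (1,1): 5*2*1^4 + 4*(-6)*1^3*1
= 10 - 24
= -14

-14


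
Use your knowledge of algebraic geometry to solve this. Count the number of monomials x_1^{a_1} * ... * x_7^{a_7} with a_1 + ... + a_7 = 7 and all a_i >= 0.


The number of degree-7 monomials in 7 variables is C(d+n-1, n-1).
= C(7+7-1, 7-1) = C(13, 6)
= 1716

1716


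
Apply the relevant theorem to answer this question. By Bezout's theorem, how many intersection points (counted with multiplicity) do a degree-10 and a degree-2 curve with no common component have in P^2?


Bezout's theorem states the intersection count equals the product of degrees.
Intersection count = 10 * 2 = 20

20


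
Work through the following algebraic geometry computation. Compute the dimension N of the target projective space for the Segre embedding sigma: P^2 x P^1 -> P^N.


The Segre embedding maps P^m x P^n into P^N via
all products of coordinates from each factor.
N = (m+1)(n+1) - 1
N = (2+1)(1+1) - 1
N = 3*2 - 1
N = 6 - 1 = 5

5


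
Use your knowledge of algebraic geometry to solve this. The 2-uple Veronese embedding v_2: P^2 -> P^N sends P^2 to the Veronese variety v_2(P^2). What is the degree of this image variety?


The Veronese variety v_2(P^2) has degree d^r.
d^r = 2^2 = 4

4


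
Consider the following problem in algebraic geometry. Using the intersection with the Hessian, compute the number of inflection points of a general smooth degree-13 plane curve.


For a general smooth plane curve C of degree d, the inflection points are
the intersection of C with its Hessian curve, which has degree 3(d-2).
By Bezout, the total intersection number is d * 3(d-2) = 13 * 33 = 429.
For a general curve every flex is ordinary, so each contributes
multiplicity 1 to C·Hess(C), and the number of distinct inflection
points is 3d(d-2).
Inflection points = 3*13*(13-2) = 3*13*11 = 429

429


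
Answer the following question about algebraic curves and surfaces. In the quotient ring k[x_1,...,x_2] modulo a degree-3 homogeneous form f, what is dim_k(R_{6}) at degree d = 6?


For R = k[x_1,...,x_n]/(f) with f homogeneous of degree e:
The Hilbert series is (1 - t^e)/(1 - t)^n.
So h(d) = C(d+n-1, n-1) - C(d-e+n-1, n-1) for d >= e.
With n=2, e=3, d=6:
C(6+2-1, 2-1) = C(7, 1) = 7
C(6-3+2-1, 2-1) = C(4, 1) = 4
h(6) = 7 - 4 = 3

3


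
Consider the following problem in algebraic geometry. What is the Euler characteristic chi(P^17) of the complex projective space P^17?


The complex projective space P^17 has one cell in each even real dimension 0, 2, ..., 34.
The cohomology groups are H^{2k}(P^17) = Z for k = 0,...,17, and 0 otherwise.
Euler characteristic = sum of Betti numbers = 1 per even-dimensional cohomology group.
chi(P^17) = 17 + 1 = 18

18


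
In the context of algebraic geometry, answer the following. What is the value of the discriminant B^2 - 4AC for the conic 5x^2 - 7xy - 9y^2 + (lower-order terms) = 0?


The discriminant of a conic Ax^2 + Bxy + Cy^2 + ... = 0 is B^2 - 4AC.
B^2 = (-7)^2 = 49
4AC = 4*5*(-9) = -180
Discriminant = 49 + 180 = 229

229


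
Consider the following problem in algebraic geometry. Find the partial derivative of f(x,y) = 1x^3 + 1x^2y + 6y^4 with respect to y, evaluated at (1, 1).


df/dy = 1*x^2 + 4*6*y^3
At (1,1): 1*1^2 + 4*6*1^3
= 1 + 24
= 25

25


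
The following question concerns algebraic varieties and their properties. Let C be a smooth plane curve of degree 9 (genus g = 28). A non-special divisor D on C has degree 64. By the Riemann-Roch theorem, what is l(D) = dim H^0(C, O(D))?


First, compute the genus of a smooth plane curve of degree 9:
g = (d-1)(d-2)/2 = (9-1)(9-2)/2 = 28
For a non-special divisor D (i.e., h^1(D) = 0), Riemann-Roch gives:
l(D) = deg(D) - g + 1
Since deg(D) = 64 >= 2g - 1 = 55, D is non-special.
l(D) = 64 - 28 + 1 = 37

37


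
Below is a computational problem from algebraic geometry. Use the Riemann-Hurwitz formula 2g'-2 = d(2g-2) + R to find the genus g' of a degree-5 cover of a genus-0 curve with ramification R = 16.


Riemann-Hurwitz formula: 2g' - 2 = d(2g - 2) + R
Given: d = 5, g = 0, R = 16
2g' - 2 = 5*(2*0 - 2) + 16
2g' - 2 = 5*(-2) + 16
2g' - 2 = -10 + 16 = 6
2g' = 8
g' = 4

4


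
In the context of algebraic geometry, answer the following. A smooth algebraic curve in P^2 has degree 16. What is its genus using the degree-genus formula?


Using the genus formula for smooth plane curves:
g = (d-1)(d-2)/2
g = (16-1)(16-2)/2
g = 15*14/2
g = 210/2 = 105

105


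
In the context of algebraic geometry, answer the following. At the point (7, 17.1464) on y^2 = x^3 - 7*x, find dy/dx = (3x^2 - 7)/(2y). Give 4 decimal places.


Using implicit differentiation of y^2 = x^3 - 7*x:
2y * dy/dx = 3x^2 - 7
dy/dx = (3x^2 - 7)/(2y)
Numerator: 3*7^2 - 7 = 140
Denominator: 2*17.1464 = 34.2928
dy/dx = 140/34.2928 = 4.0825

4.0825


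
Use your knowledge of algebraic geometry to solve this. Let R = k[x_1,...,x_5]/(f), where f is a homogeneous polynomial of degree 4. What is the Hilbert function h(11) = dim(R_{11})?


For R = k[x_1,...,x_n]/(f) with f homogeneous of degree e:
The Hilbert series is (1 - t^e)/(1 - t)^n.
So h(d) = C(d+n-1, n-1) - C(d-e+n-1, n-1) for d >= e.
With n=5, e=4, d=11:
C(11+5-1, 5-1) = C(15, 4) = 1365
C(11-4+5-1, 5-1) = C(11, 4) = 330
h(11) = 1365 - 330 = 1035

1035


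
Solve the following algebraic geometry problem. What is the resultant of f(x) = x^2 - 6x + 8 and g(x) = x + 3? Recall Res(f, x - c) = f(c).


For Res(f, x - c), we evaluate f at x = c.
f(-3) = (-3)^2 - 6*(-3) + 8
= 9 + 18 + 8
= 27 + 8 = 35
Res(f, g) = 35

35


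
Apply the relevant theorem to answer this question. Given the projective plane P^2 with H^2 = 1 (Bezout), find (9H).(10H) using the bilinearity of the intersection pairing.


Using bilinearity of the intersection pairing on the projective plane P^2:
(aH).(bH) = ab * (H.H)
We have H^2 = 1 (Bezout).
D.E = (9H).(10H) = 9*10*1
= 90*1
= 90

90


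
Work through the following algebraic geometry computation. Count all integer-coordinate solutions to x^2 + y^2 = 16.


Systematically check integer values of x where x^2 <= 16.
For each valid x, check if 16 - x^2 is a perfect square.
x=0: 16 - 0 = 16, sqrt = 4 (valid)
x=4: 16 - 16 = 0, sqrt = 0 (valid)
Total integer solutions found: 4

4


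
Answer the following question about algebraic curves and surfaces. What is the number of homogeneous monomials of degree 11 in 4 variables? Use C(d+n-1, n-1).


The number of degree-11 monomials in 4 variables is C(d+n-1, n-1).
= C(11+4-1, 4-1) = C(14, 3)
= 364

364


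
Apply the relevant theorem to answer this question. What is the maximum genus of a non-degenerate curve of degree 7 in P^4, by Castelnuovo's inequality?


Castelnuovo's bound: write d - 1 = m(r-1) + epsilon with 0 <= epsilon < r-1.
d - 1 = 7 - 1 = 6
r - 1 = 4 - 1 = 3
6 = 2*3 + 0, so m = 2, epsilon = 0
pi(d, r) = m(m-1)(r-1)/2 + m*epsilon
= 2*1*3/2 + 2*0
= 6/2 + 0
= 3 + 0 = 3

3


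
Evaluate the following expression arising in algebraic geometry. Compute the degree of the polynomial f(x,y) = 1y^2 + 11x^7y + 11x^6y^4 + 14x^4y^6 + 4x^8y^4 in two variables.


Examine each term for its total degree (sum of exponents).
  Term '1y^2' has total degree 0+2 = 2.
  Term '11x^7y' has total degree 7+1 = 8.
  Term '11x^6y^4' has total degree 6+4 = 10.
  Term '14x^4y^6' has total degree 4+6 = 10.
  Term '4x^8y^4' has total degree 8+4 = 12.
The maximum total degree among all terms is 12.

12


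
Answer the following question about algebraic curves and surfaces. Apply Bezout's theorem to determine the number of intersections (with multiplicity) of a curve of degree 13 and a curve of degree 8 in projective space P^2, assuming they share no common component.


Bezout's theorem states the intersection count equals the product of degrees.
Intersection count = 13 * 8 = 104

104


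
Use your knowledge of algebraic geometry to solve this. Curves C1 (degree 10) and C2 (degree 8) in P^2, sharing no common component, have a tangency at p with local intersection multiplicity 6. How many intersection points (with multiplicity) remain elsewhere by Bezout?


By Bezout's theorem, the total intersection number is d1 * d2.
Total = 10 * 8 = 80
Intersection multiplicity at p = 6
Remaining intersections = 80 - 6 = 74

74


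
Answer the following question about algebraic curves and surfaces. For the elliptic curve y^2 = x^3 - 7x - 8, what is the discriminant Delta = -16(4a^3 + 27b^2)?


Compute each component:
4a^3 = 4*(-7)^3 = 4*(-343) = -1372
27b^2 = 27*(-8)^2 = 27*64 = 1728
4a^3 + 27b^2 = -1372 + 1728 = 356
Delta = -16*356 = -5696

-5696


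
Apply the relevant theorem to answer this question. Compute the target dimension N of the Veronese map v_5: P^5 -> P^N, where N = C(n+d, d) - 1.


The Veronese embedding v_d: P^n -> P^N maps each point to all
degree-d monomials in n+1 homogeneous coordinates.
N = C(n+d, d) - 1
N = C(5+5, 5) - 1
N = C(10, 5) - 1
C(10, 5) = 252
N = 252 - 1 = 251

251


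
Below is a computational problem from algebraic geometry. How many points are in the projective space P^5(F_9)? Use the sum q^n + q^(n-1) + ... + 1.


P^5(F_9) has (q^(n+1) - 1)/(q - 1) points.
= 9^5 + 9^4 + 9^3 + 9^2 + 9^1 + 9^0
= 59049 + 6561 + 729 + 81 + 9 + 1
= 66430

66430


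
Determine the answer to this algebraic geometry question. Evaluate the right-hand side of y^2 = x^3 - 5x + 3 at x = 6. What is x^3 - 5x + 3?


Compute x^3 - 5x + 3 at x = 6:
x^3 = 6^3 = 216
(-5)*x = (-5)*6 = -30
Sum: 216 - 30 + 3 = 189

189


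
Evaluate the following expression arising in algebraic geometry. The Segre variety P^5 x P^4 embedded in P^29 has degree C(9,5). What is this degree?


The degree of the Segre variety P^5 x P^4 is C(m+n, m).
= C(9, 5)
= 126

126


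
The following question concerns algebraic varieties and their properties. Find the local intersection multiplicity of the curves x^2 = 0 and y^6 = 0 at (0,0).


The intersection multiplicity of V(x^a) and V(y^b) at the origin is:
I(O; V(x^2), V(y^6)) = dim_k(k[x,y]/(x^2, y^6))
A basis for k[x,y]/(x^2, y^6) is the set of monomials x^i * y^j
where 0 <= i < 2 and 0 <= j < 6.
The number of such monomials is 2 * 6 = 12

12


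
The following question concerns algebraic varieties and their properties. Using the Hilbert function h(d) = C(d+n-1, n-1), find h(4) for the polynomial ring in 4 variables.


The Hilbert function for the polynomial ring in 4 variables is:
h(d) = C(d+n-1, n-1)
h(4) = C(4+4-1, 4-1) = C(7, 3)
= 7! / (3! * 4!)
= 35

35


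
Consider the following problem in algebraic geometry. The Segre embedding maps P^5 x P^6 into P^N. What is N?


The Segre embedding maps P^m x P^n into P^N via
all products of coordinates from each factor.
N = (m+1)(n+1) - 1
N = (5+1)(6+1) - 1
N = 6*7 - 1
N = 42 - 1 = 41

41


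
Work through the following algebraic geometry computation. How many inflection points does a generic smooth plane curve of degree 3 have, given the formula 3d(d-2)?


For a general smooth plane curve C of degree d, the inflection points are
the intersection of C with its Hessian curve, which has degree 3(d-2).
By Bezout, the total intersection number is d * 3(d-2) = 3 * 3 = 9.
For a general curve every flex is ordinary, so each contributes
multiplicity 1 to C·Hess(C), and the number of distinct inflection
points is 3d(d-2).
Inflection points = 3*3*(3-2) = 3*3*1 = 9

9


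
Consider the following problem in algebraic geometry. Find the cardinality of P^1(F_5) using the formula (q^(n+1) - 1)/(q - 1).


P^1(F_5) has (q^(n+1) - 1)/(q - 1) points.
= 5^1 + 5^0
= 5 + 1
= 6

6


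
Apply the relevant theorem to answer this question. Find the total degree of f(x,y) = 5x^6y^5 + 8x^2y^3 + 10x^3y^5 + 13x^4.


Examine each term for its total degree (sum of exponents).
  Term '5x^6y^5' has total degree 6+5 = 11.
  Term '8x^2y^3' has total degree 2+3 = 5.
  Term '10x^3y^5' has total degree 3+5 = 8.
  Term '13x^4' has total degree 4+0 = 4.
The maximum total degree among all terms is 11.

11


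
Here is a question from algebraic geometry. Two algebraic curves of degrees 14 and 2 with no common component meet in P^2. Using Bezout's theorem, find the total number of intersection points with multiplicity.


Bezout's theorem states the intersection count equals the product of degrees.
Intersection count = 14 * 2 = 28

28


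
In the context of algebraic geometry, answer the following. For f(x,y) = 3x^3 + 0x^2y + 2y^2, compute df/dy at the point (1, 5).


df/dy = 0*x^2 + 2*2*y^1
At (1,5): 0*1^2 + 2*2*5^1
= 0 + 20
= 20

20


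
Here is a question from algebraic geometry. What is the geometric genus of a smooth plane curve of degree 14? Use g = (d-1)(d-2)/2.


Using the genus formula for smooth plane curves:
g = (d-1)(d-2)/2
g = (14-1)(14-2)/2
g = 13*12/2
g = 156/2 = 78

78


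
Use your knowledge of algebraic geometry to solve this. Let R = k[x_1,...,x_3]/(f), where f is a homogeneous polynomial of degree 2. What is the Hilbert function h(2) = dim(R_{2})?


For R = k[x_1,...,x_n]/(f) with f homogeneous of degree e:
The Hilbert series is (1 - t^e)/(1 - t)^n.
So h(d) = C(d+n-1, n-1) - C(d-e+n-1, n-1) for d >= e.
With n=3, e=2, d=2:
C(2+3-1, 3-1) = C(4, 2) = 6
C(2-2+3-1, 3-1) = C(2, 2) = 1
h(2) = 6 - 1 = 5

5


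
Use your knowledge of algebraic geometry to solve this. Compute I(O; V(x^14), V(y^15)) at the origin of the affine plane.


The intersection multiplicity of V(x^a) and V(y^b) at the origin is:
I(O; V(x^14), V(y^15)) = dim_k(k[x,y]/(x^14, y^15))
A basis for k[x,y]/(x^14, y^15) is the set of monomials x^i * y^j
where 0 <= i < 14 and 0 <= j < 15.
The number of such monomials is 14 * 15 = 210

210


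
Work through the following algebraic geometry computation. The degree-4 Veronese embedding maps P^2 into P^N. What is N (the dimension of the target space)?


The Veronese embedding v_d: P^n -> P^N maps each point to all
degree-d monomials in n+1 homogeneous coordinates.
N = C(n+d, d) - 1
N = C(2+4, 4) - 1
N = C(6, 4) - 1
C(6, 4) = 15
N = 15 - 1 = 14

14


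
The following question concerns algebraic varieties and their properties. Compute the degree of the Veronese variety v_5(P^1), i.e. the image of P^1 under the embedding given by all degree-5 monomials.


The Veronese variety v_5(P^1) has degree d^r.
d^r = 5^1 = 5

5


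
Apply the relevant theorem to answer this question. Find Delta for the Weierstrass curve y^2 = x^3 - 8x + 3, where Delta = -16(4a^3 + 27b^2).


Compute each component:
4a^3 = 4*(-8)^3 = 4*(-512) = -2048
27b^2 = 27*3^2 = 27*9 = 243
4a^3 + 27b^2 = -2048 + 243 = -1805
Delta = -16*(-1805) = 28880

28880


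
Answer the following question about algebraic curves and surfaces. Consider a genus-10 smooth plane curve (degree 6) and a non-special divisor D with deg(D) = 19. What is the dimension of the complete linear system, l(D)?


First, compute the genus of a smooth plane curve of degree 6:
g = (d-1)(d-2)/2 = (6-1)(6-2)/2 = 10
For a non-special divisor D (i.e., h^1(D) = 0), Riemann-Roch gives:
l(D) = deg(D) - g + 1
Since deg(D) = 19 >= 2g - 1 = 19, D is non-special.
l(D) = 19 - 10 + 1 = 10

10


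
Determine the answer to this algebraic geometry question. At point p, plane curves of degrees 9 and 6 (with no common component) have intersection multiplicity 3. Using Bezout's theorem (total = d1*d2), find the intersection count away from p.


By Bezout's theorem, the total intersection number is d1 * d2.
Total = 9 * 6 = 54
Intersection multiplicity at p = 3
Remaining intersections = 54 - 3 = 51

51
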